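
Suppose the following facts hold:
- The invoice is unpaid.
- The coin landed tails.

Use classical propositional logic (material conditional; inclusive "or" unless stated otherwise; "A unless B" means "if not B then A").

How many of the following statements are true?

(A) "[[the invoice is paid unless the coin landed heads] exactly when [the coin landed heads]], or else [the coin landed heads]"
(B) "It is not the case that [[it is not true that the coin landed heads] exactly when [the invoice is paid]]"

2

Let P = "the invoice is paid" (F), Q = "the coin landed heads" (F).

(A): Formalization: ((P | Q) <-> Q) | Q

P | Q = F | F = F
(P | Q) <-> Q = F <-> F = T
((P | Q) <-> Q) | Q = T | F = T
Hence (A) is true.

(B): In symbols: ~(~Q <-> P)

~Q = ~F = T
~Q <-> P = T <-> F = F
~(~Q <-> P) = ~F = T
Hence (B) is true.

Count: 2.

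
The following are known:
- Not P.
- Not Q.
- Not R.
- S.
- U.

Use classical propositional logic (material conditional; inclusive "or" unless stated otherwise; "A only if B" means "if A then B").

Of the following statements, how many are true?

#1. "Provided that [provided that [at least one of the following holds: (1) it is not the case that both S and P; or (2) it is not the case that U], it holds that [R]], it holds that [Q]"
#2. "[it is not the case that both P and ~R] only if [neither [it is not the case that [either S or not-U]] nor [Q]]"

#1: Formalization: (((S nand P) or not U) -> R) -> Q

S nand P = True nand False = True
not U = not True = False
(S nand P) or not U = True or False = True
((S nand P) or not U) -> R = True -> False = False
(((S nand P) or not U) -> R) -> Q = False -> False = True
Hence #1 is true.

#2: Formalization: (P nand not R) -> (not (S or not U) nor Q)

not R = not False = True
P nand not R = False nand True = True
not U = not True = False
S or not U = True or False = True
not (S or not U) = not True = False
not (S or not U) nor Q = False nor False = True
(P nand not R) -> (not (S or not U) nor Q) = True -> True = True
So #2 is true.

Count: 2.

2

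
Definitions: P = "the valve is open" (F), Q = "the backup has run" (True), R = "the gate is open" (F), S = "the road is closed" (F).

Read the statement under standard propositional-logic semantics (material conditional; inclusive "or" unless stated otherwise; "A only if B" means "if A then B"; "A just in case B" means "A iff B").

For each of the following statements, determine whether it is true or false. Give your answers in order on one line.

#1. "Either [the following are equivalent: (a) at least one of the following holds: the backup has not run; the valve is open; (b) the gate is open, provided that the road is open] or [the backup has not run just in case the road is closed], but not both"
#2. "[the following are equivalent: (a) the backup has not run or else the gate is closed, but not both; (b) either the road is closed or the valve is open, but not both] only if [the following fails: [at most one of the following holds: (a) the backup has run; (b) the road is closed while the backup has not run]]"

#1 false; #2 true

#1: In symbols: ((not Q or P) iff (not S -> R)) xor (not Q iff S)

not Q = not True = False
not Q or P = False or False = False
not S = not False = True
not S -> R = True -> False = False
(not Q or P) iff (not S -> R) = False iff False = True
not Q = not True = False
not Q iff S = False iff False = True
((not Q or P) iff (not S -> R)) xor (not Q iff S) = True xor True = False
Hence #1 is false.

#2: This is ((not Q xor not R) iff (S xor P)) -> not (Q nand (S and not Q)).

not Q = not True = False
not R = not False = True
not Q xor not R = False xor True = True
S xor P = False xor False = False
(not Q xor not R) iff (S xor P) = True iff False = False
not Q = not True = False
S and not Q = False and False = False
Q nand (S and not Q) = True nand False = True
not (Q nand (S and not Q)) = not True = False
((not Q xor not R) iff (S xor P)) -> not (Q nand (S and not Q)) = False -> False = True
Hence #2 is true.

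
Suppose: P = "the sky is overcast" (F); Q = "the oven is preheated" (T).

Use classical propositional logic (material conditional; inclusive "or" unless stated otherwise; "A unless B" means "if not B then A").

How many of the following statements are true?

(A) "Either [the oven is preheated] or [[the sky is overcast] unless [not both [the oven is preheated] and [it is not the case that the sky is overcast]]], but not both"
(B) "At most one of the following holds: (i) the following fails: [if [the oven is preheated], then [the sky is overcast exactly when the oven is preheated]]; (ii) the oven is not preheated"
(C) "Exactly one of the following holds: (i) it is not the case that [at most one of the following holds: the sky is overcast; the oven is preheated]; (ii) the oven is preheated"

3

(A): Formalization: Q xor (P | (Q nand ~P))

~P = ~F = T
Q nand ~P = T nand T = F
P | (Q nand ~P) = F | F = F
Q xor (P | (Q nand ~P)) = T xor F = T
So (A) is true.

(B): Parsed as ~(Q -> (P <-> Q)) nand ~Q

P <-> Q = F <-> T = F
Q -> (P <-> Q) = T -> F = F
~(Q -> (P <-> Q)) = ~F = T
~Q = ~T = F
~(Q -> (P <-> Q)) nand ~Q = T nand F = T
Thus (B) is true.

(C): This is ~(P nand Q) xor Q.

P nand Q = F nand T = T
~(P nand Q) = ~T = F
~(P nand Q) xor Q = F xor T = T
Hence (C) is true.

True statements: 3 ((A), (B), (C)).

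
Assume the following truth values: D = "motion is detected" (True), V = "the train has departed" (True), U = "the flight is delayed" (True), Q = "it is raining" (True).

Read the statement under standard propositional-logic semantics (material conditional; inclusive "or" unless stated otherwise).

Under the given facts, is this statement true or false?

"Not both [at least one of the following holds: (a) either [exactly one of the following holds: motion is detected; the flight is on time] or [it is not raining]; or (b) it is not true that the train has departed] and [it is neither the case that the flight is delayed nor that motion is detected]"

true

In symbols: (((D xor ~U) | ~Q) | ~V) nand (U nor D)

~U = ~T = F
D xor ~U = T xor F = T
~Q = ~T = F
(D xor ~U) | ~Q = T | F = T
~V = ~T = F
((D xor ~U) | ~Q) | ~V = T | F = T
U nor D = T nor T = F
(((D xor ~U) | ~Q) | ~V) nand (U nor D) = T nand F = T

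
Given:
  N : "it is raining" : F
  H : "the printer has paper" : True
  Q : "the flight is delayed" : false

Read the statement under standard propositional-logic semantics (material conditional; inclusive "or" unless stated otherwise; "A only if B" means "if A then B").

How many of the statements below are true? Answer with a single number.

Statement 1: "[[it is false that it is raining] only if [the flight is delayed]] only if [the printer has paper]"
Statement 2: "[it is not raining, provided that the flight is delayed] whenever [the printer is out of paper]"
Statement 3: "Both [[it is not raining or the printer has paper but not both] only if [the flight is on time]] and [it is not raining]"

Statement 1: Formalization: (¬N → Q) → H

¬N = ¬F = T
¬N → Q = T → F = F
(¬N → Q) → H = F → T = T
Thus Statement 1 is true.

Statement 2: This is ¬H → (Q → ¬N).

¬H = ¬T = F
¬N = ¬F = T
Q → ¬N = F → T = T
¬H → (Q → ¬N) = F → T = T
So Statement 2 is true.

Statement 3: In symbols: ((¬N ⊕ H) → ¬Q) ∧ ¬N

¬N = ¬F = T
¬N ⊕ H = T ⊕ T = F
¬Q = ¬F = T
(¬N ⊕ H) → ¬Q = F → T = T
¬N = ¬F = T
((¬N ⊕ H) → ¬Q) ∧ ¬N = T ∧ T = T
So Statement 3 is true.

Count: 3.

3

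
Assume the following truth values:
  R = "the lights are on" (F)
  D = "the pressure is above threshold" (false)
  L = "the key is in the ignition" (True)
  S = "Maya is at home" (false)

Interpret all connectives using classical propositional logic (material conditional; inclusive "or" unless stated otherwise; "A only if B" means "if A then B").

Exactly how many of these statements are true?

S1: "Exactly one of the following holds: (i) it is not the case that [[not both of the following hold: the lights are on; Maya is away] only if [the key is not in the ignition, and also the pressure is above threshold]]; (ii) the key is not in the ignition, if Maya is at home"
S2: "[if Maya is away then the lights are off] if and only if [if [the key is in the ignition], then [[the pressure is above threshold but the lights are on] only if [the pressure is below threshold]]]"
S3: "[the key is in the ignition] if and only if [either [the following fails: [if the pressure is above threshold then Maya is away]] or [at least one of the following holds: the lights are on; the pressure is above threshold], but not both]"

1

S1: Formalization: ~((R nand ~S) -> (~L & D)) xor (S -> ~L)

~S = ~F = T
R nand ~S = F nand T = T
~L = ~T = F
~L & D = F & F = F
(R nand ~S) -> (~L & D) = T -> F = F
~((R nand ~S) -> (~L & D)) = ~F = T
~L = ~T = F
S -> ~L = F -> F = T
~((R nand ~S) -> (~L & D)) xor (S -> ~L) = T xor T = F
So S1 is false.

S2: This is (~S -> ~R) <-> (L -> ((D & R) -> ~D)).

~S = ~F = T
~R = ~F = T
~S -> ~R = T -> T = T
D & R = F & F = F
~D = ~F = T
(D & R) -> ~D = F -> T = T
L -> ((D & R) -> ~D) = T -> T = T
(~S -> ~R) <-> (L -> ((D & R) -> ~D)) = T <-> T = T
Thus S2 is true.

S3: Parsed as L <-> (~(D -> ~S) xor (R | D))

~S = ~F = T
D -> ~S = F -> T = T
~(D -> ~S) = ~T = F
R | D = F | F = F
~(D -> ~S) xor (R | D) = F xor F = F
L <-> (~(D -> ~S) xor (R | D)) = T <-> F = F
Hence S3 is false.

1 of the 3 statements is true (S2).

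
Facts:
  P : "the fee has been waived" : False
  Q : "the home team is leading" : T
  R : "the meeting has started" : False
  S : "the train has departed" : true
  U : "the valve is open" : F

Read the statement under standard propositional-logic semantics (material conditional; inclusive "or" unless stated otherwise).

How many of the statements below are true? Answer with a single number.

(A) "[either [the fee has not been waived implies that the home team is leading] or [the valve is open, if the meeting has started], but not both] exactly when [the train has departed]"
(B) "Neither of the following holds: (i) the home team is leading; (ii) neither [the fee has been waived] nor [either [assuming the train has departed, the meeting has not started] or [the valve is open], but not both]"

0

(A): Parsed as ((~P -> Q) xor (R -> U)) <-> S

~P = ~F = T
~P -> Q = T -> T = T
R -> U = F -> F = T
(~P -> Q) xor (R -> U) = T xor T = F
((~P -> Q) xor (R -> U)) <-> S = F <-> T = F
Hence (A) is false.

(B): Formalization: Q nor (P nor ((S -> ~R) xor U))

~R = ~F = T
S -> ~R = T -> T = T
(S -> ~R) xor U = T xor F = T
P nor ((S -> ~R) xor U) = F nor T = F
Q nor (P nor ((S -> ~R) xor U)) = T nor F = F
So (B) is false.

0 of the 2 statements are true (none).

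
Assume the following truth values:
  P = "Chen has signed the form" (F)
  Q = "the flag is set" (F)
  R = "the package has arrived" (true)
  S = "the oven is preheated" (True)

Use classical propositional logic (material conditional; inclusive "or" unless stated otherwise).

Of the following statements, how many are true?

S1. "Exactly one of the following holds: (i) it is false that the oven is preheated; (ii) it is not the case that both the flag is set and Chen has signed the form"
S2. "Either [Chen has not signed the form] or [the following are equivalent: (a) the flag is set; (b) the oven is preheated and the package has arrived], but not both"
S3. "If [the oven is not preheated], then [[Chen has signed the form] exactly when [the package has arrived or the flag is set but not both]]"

3

S1: In symbols: ~S xor (Q nand P)

~S = ~T = F
Q nand P = F nand F = T
~S xor (Q nand P) = F xor T = T
So S1 is true.

S2: Parsed as ~P xor (Q <-> (S & R))

~P = ~F = T
S & R = T & T = T
Q <-> (S & R) = F <-> T = F
~P xor (Q <-> (S & R)) = T xor F = T
Hence S2 is true.

S3: In symbols: ~S -> (P <-> (R xor Q))

~S = ~T = F
R xor Q = T xor F = T
P <-> (R xor Q) = F <-> T = F
~S -> (P <-> (R xor Q)) = F -> F = T
Hence S3 is true.

True statements: 3.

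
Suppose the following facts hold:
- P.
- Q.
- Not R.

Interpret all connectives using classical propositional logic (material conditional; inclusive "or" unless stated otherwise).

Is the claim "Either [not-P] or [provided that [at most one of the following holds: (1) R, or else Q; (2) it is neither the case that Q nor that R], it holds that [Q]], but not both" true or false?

True

Parsed as ¬P ⊕ (((R ∨ Q) ↑ (Q ↓ R)) → Q)

¬P = ¬T = F
R ∨ Q = F ∨ T = T
Q ↓ R = T ↓ F = F
(R ∨ Q) ↑ (Q ↓ R) = T ↑ F = T
((R ∨ Q) ↑ (Q ↓ R)) → Q = T → T = T
¬P ⊕ (((R ∨ Q) ↑ (Q ↓ R)) → Q) = F ⊕ T = T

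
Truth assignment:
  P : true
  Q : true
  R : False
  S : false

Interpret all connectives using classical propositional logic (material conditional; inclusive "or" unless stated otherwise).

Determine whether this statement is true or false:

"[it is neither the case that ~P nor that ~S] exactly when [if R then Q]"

The statement is false.

Values: P=T, S=F, R=F, Q=T.
Formalization: (¬P ↓ ¬S) ↔ (R → Q)

¬P = ¬T = F
¬S = ¬F = T
¬P ↓ ¬S = F ↓ T = F
R → Q = F → T = T
(¬P ↓ ¬S) ↔ (R → Q) = F ↔ T = F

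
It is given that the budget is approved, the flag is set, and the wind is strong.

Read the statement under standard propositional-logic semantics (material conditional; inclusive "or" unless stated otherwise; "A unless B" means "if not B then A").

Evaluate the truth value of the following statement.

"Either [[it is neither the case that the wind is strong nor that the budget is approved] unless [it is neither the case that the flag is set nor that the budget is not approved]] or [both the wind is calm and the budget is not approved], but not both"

False.

Let R = "the wind is strong" (True), P = "the budget is approved" (True), Q = "the flag is set" (True).
Formalization: ((R nor P) or (Q nor not P)) xor (not R and not P)

R nor P = True nor True = False
not P = not True = False
Q nor not P = True nor False = False
(R nor P) or (Q nor not P) = False or False = False
not R = not True = False
not P = not True = False
not R and not P = False and False = False
((R nor P) or (Q nor not P)) xor (not R and not P) = False xor False = False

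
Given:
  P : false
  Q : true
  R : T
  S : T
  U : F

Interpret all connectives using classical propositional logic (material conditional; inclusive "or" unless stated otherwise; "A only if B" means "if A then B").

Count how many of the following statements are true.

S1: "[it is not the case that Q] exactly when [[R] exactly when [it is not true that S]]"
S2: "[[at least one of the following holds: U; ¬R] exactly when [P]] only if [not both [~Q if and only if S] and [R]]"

2

S1: In symbols: ~Q <-> (R <-> ~S)

~Q = ~T = F
~S = ~T = F
R <-> ~S = T <-> F = F
~Q <-> (R <-> ~S) = F <-> F = T
So S1 is true.

S2: Parsed as ((U | ~R) <-> P) -> ((~Q <-> S) nand R)

~R = ~T = F
U | ~R = F | F = F
(U | ~R) <-> P = F <-> F = T
~Q = ~T = F
~Q <-> S = F <-> T = F
(~Q <-> S) nand R = F nand T = T
((U | ~R) <-> P) -> ((~Q <-> S) nand R) = T -> T = T
So S2 is true.

2 of the 2 statements are true (S1, S2).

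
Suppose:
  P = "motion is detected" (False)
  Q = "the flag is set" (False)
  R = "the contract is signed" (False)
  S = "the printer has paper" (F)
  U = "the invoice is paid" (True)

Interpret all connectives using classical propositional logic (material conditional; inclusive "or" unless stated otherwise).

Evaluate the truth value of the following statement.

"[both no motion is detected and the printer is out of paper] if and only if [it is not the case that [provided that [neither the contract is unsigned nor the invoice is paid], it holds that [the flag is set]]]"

This is (not P and not S) iff not ((not R nor U) -> Q).

not P = not False = True
not S = not False = True
not P and not S = True and True = True
not R = not False = True
not R nor U = True nor True = False
(not R nor U) -> Q = False -> False = True
not ((not R nor U) -> Q) = not True = False
(not P and not S) iff not ((not R nor U) -> Q) = True iff False = False

False.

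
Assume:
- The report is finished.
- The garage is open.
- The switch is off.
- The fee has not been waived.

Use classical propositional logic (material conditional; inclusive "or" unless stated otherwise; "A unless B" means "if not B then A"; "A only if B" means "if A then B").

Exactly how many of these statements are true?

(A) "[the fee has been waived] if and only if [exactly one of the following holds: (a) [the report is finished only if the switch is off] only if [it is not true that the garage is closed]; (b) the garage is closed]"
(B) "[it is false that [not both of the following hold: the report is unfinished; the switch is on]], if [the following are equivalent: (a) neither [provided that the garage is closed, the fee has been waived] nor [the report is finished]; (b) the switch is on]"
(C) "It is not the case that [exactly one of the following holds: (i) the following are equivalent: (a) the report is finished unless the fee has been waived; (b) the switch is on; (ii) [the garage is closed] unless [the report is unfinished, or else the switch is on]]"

Let S = "the fee has been waived" (False), P = "the report is finished" (True), R = "the switch is on" (False), Q = "the garage is closed" (False).

(A): Formalization: S iff (((P -> not R) -> not Q) xor Q)

not R = not False = True
P -> not R = True -> True = True
not Q = not False = True
(P -> not R) -> not Q = True -> True = True
((P -> not R) -> not Q) xor Q = True xor False = True
S iff (((P -> not R) -> not Q) xor Q) = False iff True = False
Thus (A) is false.

(B): Formalization: (((Q -> S) nor P) iff R) -> not (not P nand R)

Q -> S = False -> False = True
(Q -> S) nor P = True nor True = False
((Q -> S) nor P) iff R = False iff False = True
not P = not True = False
not P nand R = False nand False = True
not (not P nand R) = not True = False
(((Q -> S) nor P) iff R) -> not (not P nand R) = True -> False = False
Thus (B) is false.

(C): Formalization: not (((P or S) iff R) xor (Q or (not P or R)))

P or S = True or False = True
(P or S) iff R = True iff False = False
not P = not True = False
not P or R = False or False = False
Q or (not P or R) = False or False = False
((P or S) iff R) xor (Q or (not P or R)) = False xor False = False
not (((P or S) iff R) xor (Q or (not P or R))) = not False = True
Hence (C) is true.

1 of the 3 statements is true ((C)).

1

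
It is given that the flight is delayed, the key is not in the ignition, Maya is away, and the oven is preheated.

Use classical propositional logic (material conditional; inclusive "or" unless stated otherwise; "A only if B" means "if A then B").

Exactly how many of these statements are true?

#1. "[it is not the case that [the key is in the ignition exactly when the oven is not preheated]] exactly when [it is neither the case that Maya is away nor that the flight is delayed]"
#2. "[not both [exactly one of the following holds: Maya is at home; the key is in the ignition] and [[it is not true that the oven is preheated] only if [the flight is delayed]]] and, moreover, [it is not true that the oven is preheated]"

Let N = "the key is in the ignition" (False), L = "the oven is preheated" (True), P = "Maya is at home" (False), H = "the flight is delayed" (True).

#1: In symbols: not (N iff not L) iff (not P nor H)

not L = not True = False
N iff not L = False iff False = True
not (N iff not L) = not True = False
not P = not False = True
not P nor H = True nor True = False
not (N iff not L) iff (not P nor H) = False iff False = True
Hence #1 is true.

#2: Parsed as ((P xor N) nand (not L -> H)) and not L

P xor N = False xor False = False
not L = not True = False
not L -> H = False -> True = True
(P xor N) nand (not L -> H) = False nand True = True
not L = not True = False
((P xor N) nand (not L -> H)) and not L = True and False = False
Hence #2 is false.

Count: 1.

1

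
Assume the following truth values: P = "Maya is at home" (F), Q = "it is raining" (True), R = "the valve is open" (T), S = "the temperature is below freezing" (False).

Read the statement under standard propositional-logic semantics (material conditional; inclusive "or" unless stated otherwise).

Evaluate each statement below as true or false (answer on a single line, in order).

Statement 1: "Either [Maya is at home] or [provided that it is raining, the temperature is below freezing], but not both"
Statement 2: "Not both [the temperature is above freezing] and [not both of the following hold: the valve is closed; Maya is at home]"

Statement 1 false, Statement 2 false

Statement 1: In symbols: P ⊕ (Q → S)

Q → S = T → F = F
P ⊕ (Q → S) = F ⊕ F = F
So Statement 1 is false.

Statement 2: Formalization: ¬S ↑ (¬R ↑ P)

¬S = ¬F = T
¬R = ¬T = F
¬R ↑ P = F ↑ F = T
¬S ↑ (¬R ↑ P) = T ↑ T = F
Thus Statement 2 is false.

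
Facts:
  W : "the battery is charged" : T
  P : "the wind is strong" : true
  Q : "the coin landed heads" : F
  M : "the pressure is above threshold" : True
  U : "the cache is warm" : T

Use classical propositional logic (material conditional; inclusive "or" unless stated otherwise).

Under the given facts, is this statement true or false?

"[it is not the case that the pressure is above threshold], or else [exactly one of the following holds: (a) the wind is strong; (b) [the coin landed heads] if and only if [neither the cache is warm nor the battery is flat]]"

false

Formalization: ¬M ∨ (P ⊕ (Q ↔ (U ↓ ¬W)))

¬M = ¬T = F
¬W = ¬T = F
U ↓ ¬W = T ↓ F = F
Q ↔ (U ↓ ¬W) = F ↔ F = T
P ⊕ (Q ↔ (U ↓ ¬W)) = T ⊕ T = F
¬M ∨ (P ⊕ (Q ↔ (U ↓ ¬W))) = F ∨ F = F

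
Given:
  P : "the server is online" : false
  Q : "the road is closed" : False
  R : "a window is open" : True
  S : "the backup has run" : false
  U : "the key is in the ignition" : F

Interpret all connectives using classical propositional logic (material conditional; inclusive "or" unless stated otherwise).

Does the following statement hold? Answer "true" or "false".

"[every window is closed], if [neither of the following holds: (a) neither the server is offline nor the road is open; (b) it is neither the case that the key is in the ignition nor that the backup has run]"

Parsed as ((¬P ↓ ¬Q) ↓ (U ↓ S)) → ¬R

¬P = ¬F = T
¬Q = ¬F = T
¬P ↓ ¬Q = T ↓ T = F
U ↓ S = F ↓ F = T
(¬P ↓ ¬Q) ↓ (U ↓ S) = F ↓ T = F
¬R = ¬T = F
((¬P ↓ ¬Q) ↓ (U ↓ S)) → ¬R = F → F = T

true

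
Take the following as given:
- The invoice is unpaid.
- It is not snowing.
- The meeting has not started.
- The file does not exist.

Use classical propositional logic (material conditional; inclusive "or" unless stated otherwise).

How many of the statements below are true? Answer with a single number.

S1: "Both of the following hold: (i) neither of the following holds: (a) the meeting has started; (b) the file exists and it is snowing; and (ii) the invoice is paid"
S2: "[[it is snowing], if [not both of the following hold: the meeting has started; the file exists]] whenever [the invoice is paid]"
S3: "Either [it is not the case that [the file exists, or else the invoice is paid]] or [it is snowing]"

2

Let W = "the meeting has started" (F), V = "the file exists" (F), H = "it is snowing" (F), D = "the invoice is paid" (F).

S1: Formalization: (W ↓ (V ∧ H)) ∧ D

V ∧ H = F ∧ F = F
W ↓ (V ∧ H) = F ↓ F = T
(W ↓ (V ∧ H)) ∧ D = T ∧ F = F
So S1 is false.

S2: Formalization: D → ((W ↑ V) → H)

W ↑ V = F ↑ F = T
(W ↑ V) → H = T → F = F
D → ((W ↑ V) → H) = F → F = T
So S2 is true.

S3: In symbols: ¬(V ∨ D) ∨ H

V ∨ D = F ∨ F = F
¬(V ∨ D) = ¬F = T
¬(V ∨ D) ∨ H = T ∨ F = T
Thus S3 is true.

Count: 2.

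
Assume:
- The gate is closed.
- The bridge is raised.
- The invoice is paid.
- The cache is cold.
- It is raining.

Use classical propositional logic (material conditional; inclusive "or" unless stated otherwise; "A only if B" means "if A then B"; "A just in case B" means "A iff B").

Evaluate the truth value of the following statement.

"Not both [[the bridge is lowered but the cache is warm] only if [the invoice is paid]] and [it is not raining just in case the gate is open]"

false

Let L = "the bridge is raised" (T), R = "the cache is warm" (F), N = "the invoice is paid" (T), M = "it is raining" (T), Q = "the gate is open" (F).
Formalization: ((¬L ∧ R) → N) ↑ (¬M ↔ Q)

¬L = ¬T = F
¬L ∧ R = F ∧ F = F
(¬L ∧ R) → N = F → T = T
¬M = ¬T = F
¬M ↔ Q = F ↔ F = T
((¬L ∧ R) → N) ↑ (¬M ↔ Q) = T ↑ T = F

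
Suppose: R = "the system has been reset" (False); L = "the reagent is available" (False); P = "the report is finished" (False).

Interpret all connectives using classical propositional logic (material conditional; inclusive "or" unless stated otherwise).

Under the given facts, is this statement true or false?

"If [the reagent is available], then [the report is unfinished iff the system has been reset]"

True.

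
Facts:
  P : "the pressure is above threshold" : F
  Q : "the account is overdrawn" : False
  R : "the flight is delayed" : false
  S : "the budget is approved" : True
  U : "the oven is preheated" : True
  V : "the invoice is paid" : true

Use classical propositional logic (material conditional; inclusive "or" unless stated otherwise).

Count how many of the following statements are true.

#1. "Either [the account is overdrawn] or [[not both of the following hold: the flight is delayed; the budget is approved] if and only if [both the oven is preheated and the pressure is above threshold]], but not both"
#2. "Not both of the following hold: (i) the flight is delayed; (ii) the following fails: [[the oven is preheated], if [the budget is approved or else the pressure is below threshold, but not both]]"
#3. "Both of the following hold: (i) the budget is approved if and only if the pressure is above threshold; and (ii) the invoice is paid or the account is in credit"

#1: In symbols: Q ⊕ ((R ↑ S) ↔ (U ∧ P))

R ↑ S = F ↑ T = T
U ∧ P = T ∧ F = F
(R ↑ S) ↔ (U ∧ P) = T ↔ F = F
Q ⊕ ((R ↑ S) ↔ (U ∧ P)) = F ⊕ F = F
So #1 is false.

#2: This is R ↑ ¬((S ⊕ ¬P) → U).

¬P = ¬F = T
S ⊕ ¬P = T ⊕ T = F
(S ⊕ ¬P) → U = F → T = T
¬((S ⊕ ¬P) → U) = ¬T = F
R ↑ ¬((S ⊕ ¬P) → U) = F ↑ F = T
Hence #2 is true.

#3: In symbols: (S ↔ P) ∧ (V ∨ ¬Q)

S ↔ P = T ↔ F = F
¬Q = ¬F = T
V ∨ ¬Q = T ∨ T = T
(S ↔ P) ∧ (V ∨ ¬Q) = F ∧ T = F
Thus #3 is false.

Count: 1.

1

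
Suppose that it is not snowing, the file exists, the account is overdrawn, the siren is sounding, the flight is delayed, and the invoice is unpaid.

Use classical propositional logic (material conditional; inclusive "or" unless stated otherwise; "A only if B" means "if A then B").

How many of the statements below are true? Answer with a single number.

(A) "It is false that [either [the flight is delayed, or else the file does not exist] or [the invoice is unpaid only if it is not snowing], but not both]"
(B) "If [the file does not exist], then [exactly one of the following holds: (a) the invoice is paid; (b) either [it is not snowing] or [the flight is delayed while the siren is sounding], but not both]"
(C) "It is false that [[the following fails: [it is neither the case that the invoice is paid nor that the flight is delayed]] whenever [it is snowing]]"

2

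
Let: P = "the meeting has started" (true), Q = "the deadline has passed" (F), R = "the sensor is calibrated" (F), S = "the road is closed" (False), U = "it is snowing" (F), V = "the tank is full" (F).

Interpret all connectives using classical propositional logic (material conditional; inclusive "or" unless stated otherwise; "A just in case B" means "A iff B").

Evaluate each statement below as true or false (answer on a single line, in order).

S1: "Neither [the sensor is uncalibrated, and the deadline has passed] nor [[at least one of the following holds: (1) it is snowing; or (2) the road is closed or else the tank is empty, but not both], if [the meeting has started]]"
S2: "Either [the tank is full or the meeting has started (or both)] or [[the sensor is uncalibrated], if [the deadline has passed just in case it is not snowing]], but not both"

S1: Formalization: (~R & Q) nor (P -> (U | (S xor ~V)))

~R = ~F = T
~R & Q = T & F = F
~V = ~F = T
S xor ~V = F xor T = T
U | (S xor ~V) = F | T = T
P -> (U | (S xor ~V)) = T -> T = T
(~R & Q) nor (P -> (U | (S xor ~V))) = F nor T = F
Hence S1 is false.

S2: This is (V | P) xor ((Q <-> ~U) -> ~R).

V | P = F | T = T
~U = ~F = T
Q <-> ~U = F <-> T = F
~R = ~F = T
(Q <-> ~U) -> ~R = F -> T = T
(V | P) xor ((Q <-> ~U) -> ~R) = T xor T = F
Hence S2 is false.

S1 F; S2 F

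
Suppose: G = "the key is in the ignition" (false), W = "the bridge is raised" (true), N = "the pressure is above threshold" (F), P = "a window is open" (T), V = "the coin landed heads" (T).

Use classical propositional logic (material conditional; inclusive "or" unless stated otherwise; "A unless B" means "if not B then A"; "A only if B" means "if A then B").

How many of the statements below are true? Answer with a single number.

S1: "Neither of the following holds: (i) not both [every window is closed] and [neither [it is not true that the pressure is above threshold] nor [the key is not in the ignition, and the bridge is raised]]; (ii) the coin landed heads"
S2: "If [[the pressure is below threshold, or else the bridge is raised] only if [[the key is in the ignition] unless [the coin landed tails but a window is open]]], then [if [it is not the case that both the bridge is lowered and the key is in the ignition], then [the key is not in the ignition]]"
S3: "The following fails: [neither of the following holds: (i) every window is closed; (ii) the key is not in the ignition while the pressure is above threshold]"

1

S1: This is (~P nand (~N nor (~G & W))) nor V.

~P = ~T = F
~N = ~F = T
~G = ~F = T
~G & W = T & T = T
~N nor (~G & W) = T nor T = F
~P nand (~N nor (~G & W)) = F nand F = T
(~P nand (~N nor (~G & W))) nor V = T nor T = F
So S1 is false.

S2: This is ((~N | W) -> (G | (~V & P))) -> ((~W nand G) -> ~G).

~N = ~F = T
~N | W = T | T = T
~V = ~T = F
~V & P = F & T = F
G | (~V & P) = F | F = F
(~N | W) -> (G | (~V & P)) = T -> F = F
~W = ~T = F
~W nand G = F nand F = T
~G = ~F = T
(~W nand G) -> ~G = T -> T = T
((~N | W) -> (G | (~V & P))) -> ((~W nand G) -> ~G) = F -> T = T
Thus S2 is true.

S3: This is ~(~P nor (~G & N)).

~P = ~T = F
~G = ~F = T
~G & N = T & F = F
~P nor (~G & N) = F nor F = T
~(~P nor (~G & N)) = ~T = F
Hence S3 is false.

1 of the 3 statements is true (S2).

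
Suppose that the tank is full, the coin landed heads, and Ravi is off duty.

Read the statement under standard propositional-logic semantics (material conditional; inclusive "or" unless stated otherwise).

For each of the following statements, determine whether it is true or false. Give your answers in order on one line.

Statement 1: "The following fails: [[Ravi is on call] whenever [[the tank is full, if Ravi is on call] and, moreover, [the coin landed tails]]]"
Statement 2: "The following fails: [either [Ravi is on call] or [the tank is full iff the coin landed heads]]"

Statement 1 False; Statement 2 False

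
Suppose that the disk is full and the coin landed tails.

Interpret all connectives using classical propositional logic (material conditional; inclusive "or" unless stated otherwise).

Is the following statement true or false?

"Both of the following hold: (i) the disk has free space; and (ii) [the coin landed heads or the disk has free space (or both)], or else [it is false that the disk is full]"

Let U = "the disk is full" (T), V = "the coin landed heads" (F).
This is ¬U ∧ ((V ∨ ¬U) ∨ ¬U).

¬U = ¬T = F
¬U = ¬T = F
V ∨ ¬U = F ∨ F = F
¬U = ¬T = F
(V ∨ ¬U) ∨ ¬U = F ∨ F = F
¬U ∧ ((V ∨ ¬U) ∨ ¬U) = F ∧ F = F

false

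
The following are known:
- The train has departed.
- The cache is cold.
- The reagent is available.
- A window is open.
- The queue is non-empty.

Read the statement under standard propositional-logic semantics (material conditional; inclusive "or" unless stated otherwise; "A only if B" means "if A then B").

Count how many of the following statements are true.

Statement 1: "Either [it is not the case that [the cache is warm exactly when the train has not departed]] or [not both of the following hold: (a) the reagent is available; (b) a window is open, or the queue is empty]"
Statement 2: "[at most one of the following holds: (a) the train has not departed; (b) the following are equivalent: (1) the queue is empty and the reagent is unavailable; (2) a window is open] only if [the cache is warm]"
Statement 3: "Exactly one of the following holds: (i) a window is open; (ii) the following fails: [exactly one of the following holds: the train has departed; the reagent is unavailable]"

Let Q = "the cache is warm" (F), P = "the train has departed" (T), R = "the reagent is available" (T), S = "a window is open" (T), U = "the queue is empty" (F).

Statement 1: Formalization: ~(Q <-> ~P) | (R nand (S | U))

~P = ~T = F
Q <-> ~P = F <-> F = T
~(Q <-> ~P) = ~T = F
S | U = T | F = T
R nand (S | U) = T nand T = F
~(Q <-> ~P) | (R nand (S | U)) = F | F = F
Hence Statement 1 is false.

Statement 2: Formalization: (~P nand ((U & ~R) <-> S)) -> Q

~P = ~T = F
~R = ~T = F
U & ~R = F & F = F
(U & ~R) <-> S = F <-> T = F
~P nand ((U & ~R) <-> S) = F nand F = T
(~P nand ((U & ~R) <-> S)) -> Q = T -> F = F
So Statement 2 is false.

Statement 3: Formalization: S xor ~(P xor ~R)

~R = ~T = F
P xor ~R = T xor F = T
~(P xor ~R) = ~T = F
S xor ~(P xor ~R) = T xor F = T
So Statement 3 is true.

Count: 1.

1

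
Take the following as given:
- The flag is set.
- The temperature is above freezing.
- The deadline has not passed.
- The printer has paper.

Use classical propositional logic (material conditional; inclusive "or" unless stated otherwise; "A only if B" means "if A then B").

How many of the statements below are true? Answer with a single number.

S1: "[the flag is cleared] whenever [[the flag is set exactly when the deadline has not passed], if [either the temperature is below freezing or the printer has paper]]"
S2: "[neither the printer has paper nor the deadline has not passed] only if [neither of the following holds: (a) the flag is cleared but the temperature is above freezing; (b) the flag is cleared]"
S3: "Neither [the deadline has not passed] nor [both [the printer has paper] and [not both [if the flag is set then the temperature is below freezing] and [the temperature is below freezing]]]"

1

Let N = "the temperature is below freezing" (F), H = "the printer has paper" (T), U = "the flag is set" (T), G = "the deadline has passed" (F).

S1: Formalization: ((N | H) -> (U <-> ~G)) -> ~U

N | H = F | T = T
~G = ~F = T
U <-> ~G = T <-> T = T
(N | H) -> (U <-> ~G) = T -> T = T
~U = ~T = F
((N | H) -> (U <-> ~G)) -> ~U = T -> F = F
Thus S1 is false.

S2: Formalization: (H nor ~G) -> ((~U & ~N) nor ~U)

~G = ~F = T
H nor ~G = T nor T = F
~U = ~T = F
~N = ~F = T
~U & ~N = F & T = F
~U = ~T = F
(~U & ~N) nor ~U = F nor F = T
(H nor ~G) -> ((~U & ~N) nor ~U) = F -> T = T
Thus S2 is true.

S3: Formalization: ~G nor (H & ((U -> N) nand N))

~G = ~F = T
U -> N = T -> F = F
(U -> N) nand N = F nand F = T
H & ((U -> N) nand N) = T & T = T
~G nor (H & ((U -> N) nand N)) = T nor T = F
Thus S3 is false.

True statements: 1.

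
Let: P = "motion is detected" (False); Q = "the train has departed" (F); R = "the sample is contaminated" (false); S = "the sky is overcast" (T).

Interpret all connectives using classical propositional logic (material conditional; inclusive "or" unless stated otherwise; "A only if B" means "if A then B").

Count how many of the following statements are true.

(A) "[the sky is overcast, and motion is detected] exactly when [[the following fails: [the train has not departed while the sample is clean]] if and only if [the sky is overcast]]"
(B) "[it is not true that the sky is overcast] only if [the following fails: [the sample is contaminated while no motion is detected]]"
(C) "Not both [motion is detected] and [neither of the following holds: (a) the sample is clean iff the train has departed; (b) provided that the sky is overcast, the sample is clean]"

(A): This is (S & P) <-> (~(~Q & ~R) <-> S).

S & P = T & F = F
~Q = ~F = T
~R = ~F = T
~Q & ~R = T & T = T
~(~Q & ~R) = ~T = F
~(~Q & ~R) <-> S = F <-> T = F
(S & P) <-> (~(~Q & ~R) <-> S) = F <-> F = T
Hence (A) is true.

(B): This is ~S -> ~(R & ~P).

~S = ~T = F
~P = ~F = T
R & ~P = F & T = F
~(R & ~P) = ~F = T
~S -> ~(R & ~P) = F -> T = T
Hence (B) is true.

(C): This is P nand ((~R <-> Q) nor (S -> ~R)).

~R = ~F = T
~R <-> Q = T <-> F = F
~R = ~F = T
S -> ~R = T -> T = T
(~R <-> Q) nor (S -> ~R) = F nor T = F
P nand ((~R <-> Q) nor (S -> ~R)) = F nand F = T
Thus (C) is true.

Count: 3.

3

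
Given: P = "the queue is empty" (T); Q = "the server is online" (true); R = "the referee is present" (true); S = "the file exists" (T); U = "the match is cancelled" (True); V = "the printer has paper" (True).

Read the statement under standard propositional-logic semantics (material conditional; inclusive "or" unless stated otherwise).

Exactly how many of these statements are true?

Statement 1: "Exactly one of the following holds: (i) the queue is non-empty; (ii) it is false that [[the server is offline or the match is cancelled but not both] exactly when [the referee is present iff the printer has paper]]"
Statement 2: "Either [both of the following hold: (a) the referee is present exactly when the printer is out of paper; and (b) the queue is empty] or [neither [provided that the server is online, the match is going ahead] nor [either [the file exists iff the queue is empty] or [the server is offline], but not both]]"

Statement 1: Parsed as ¬P ⊕ ¬((¬Q ⊕ U) ↔ (R ↔ V))

¬P = ¬T = F
¬Q = ¬T = F
¬Q ⊕ U = F ⊕ T = T
R ↔ V = T ↔ T = T
(¬Q ⊕ U) ↔ (R ↔ V) = T ↔ T = T
¬((¬Q ⊕ U) ↔ (R ↔ V)) = ¬T = F
¬P ⊕ ¬((¬Q ⊕ U) ↔ (R ↔ V)) = F ⊕ F = F
Hence Statement 1 is false.

Statement 2: In symbols: ((R ↔ ¬V) ∧ P) ∨ ((Q → ¬U) ↓ ((S ↔ P) ⊕ ¬Q))

¬V = ¬T = F
R ↔ ¬V = T ↔ F = F
(R ↔ ¬V) ∧ P = F ∧ T = F
¬U = ¬T = F
Q → ¬U = T → F = F
S ↔ P = T ↔ T = T
¬Q = ¬T = F
(S ↔ P) ⊕ ¬Q = T ⊕ F = T
(Q → ¬U) ↓ ((S ↔ P) ⊕ ¬Q) = F ↓ T = F
((R ↔ ¬V) ∧ P) ∨ ((Q → ¬U) ↓ ((S ↔ P) ⊕ ¬Q)) = F ∨ F = F
So Statement 2 is false.

True statements: 0 (none).

0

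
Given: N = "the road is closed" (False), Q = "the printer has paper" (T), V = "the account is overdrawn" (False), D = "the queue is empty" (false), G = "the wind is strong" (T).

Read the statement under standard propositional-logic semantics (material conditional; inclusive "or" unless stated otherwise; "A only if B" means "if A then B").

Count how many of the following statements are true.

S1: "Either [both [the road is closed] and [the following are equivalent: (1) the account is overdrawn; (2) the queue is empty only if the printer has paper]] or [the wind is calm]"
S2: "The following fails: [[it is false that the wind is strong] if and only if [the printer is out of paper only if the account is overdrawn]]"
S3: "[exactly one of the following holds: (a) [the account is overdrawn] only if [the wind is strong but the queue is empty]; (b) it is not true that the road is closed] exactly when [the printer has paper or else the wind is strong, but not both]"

2

S1: Parsed as (N & (V <-> (D -> Q))) | ~G

D -> Q = F -> T = T
V <-> (D -> Q) = F <-> T = F
N & (V <-> (D -> Q)) = F & F = F
~G = ~T = F
(N & (V <-> (D -> Q))) | ~G = F | F = F
Thus S1 is false.

S2: In symbols: ~(~G <-> (~Q -> V))

~G = ~T = F
~Q = ~T = F
~Q -> V = F -> F = T
~G <-> (~Q -> V) = F <-> T = F
~(~G <-> (~Q -> V)) = ~F = T
Thus S2 is true.

S3: Formalization: ((V -> (G & D)) xor ~N) <-> (Q xor G)

G & D = T & F = F
V -> (G & D) = F -> F = T
~N = ~F = T
(V -> (G & D)) xor ~N = T xor T = F
Q xor G = T xor T = F
((V -> (G & D)) xor ~N) <-> (Q xor G) = F <-> F = T
Hence S3 is true.

2 of the 3 statements are true.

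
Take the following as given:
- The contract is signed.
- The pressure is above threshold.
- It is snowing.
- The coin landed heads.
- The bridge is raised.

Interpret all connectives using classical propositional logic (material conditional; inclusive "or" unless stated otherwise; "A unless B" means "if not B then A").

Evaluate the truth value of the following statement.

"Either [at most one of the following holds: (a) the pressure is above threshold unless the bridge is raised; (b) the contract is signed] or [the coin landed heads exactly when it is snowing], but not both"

True

Let W = "the pressure is above threshold" (T), K = "the bridge is raised" (T), R = "the contract is signed" (T), U = "the coin landed heads" (T), N = "it is snowing" (T).
Formalization: ((W ∨ K) ↑ R) ⊕ (U ↔ N)

W ∨ K = T ∨ T = T
(W ∨ K) ↑ R = T ↑ T = F
U ↔ N = T ↔ T = T
((W ∨ K) ↑ R) ⊕ (U ↔ N) = F ⊕ T = T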